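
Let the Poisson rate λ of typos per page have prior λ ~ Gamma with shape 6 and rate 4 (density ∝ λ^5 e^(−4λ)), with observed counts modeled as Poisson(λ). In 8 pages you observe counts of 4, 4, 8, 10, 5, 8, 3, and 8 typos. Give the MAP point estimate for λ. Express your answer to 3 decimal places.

Σxᵢ = 4+4+8+10+5+8+3+8 = 50, with n = 8.
Posterior ∝ λ^5e^(−4λ) · λ^50e^(−8λ) = λ^55e^(−12λ), i.e. Gamma(shape=56, rate=12).
The mode of a Gamma(a, b) with a ≥ 1 (shape–rate) is (a−1)/b = 55/12 ≈ 4.583.

λ̂_MAP = 4.583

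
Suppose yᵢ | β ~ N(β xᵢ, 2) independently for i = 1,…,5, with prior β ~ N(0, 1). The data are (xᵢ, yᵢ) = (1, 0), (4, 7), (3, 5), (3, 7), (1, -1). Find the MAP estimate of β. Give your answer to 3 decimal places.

β̂_MAP = 1.658

log p(β | y) = −Σ(yᵢ − βxᵢ)²/(2·2) − β²/(2·1) + const.
Setting the derivative to zero: Σxᵢ(yᵢ − βxᵢ)/2 − β/1 = 0, so β = Σxᵢyᵢ / (Σxᵢ² + σ²/τ²).
Σxᵢyᵢ = 1·0 + 4·7 + 3·5 + 3·7 + 1·(-1) = 63; Σxᵢ² = 36; σ²/τ² = 2.
β̂_MAP = 63 / (36 + 2) = 63/38 ≈ 1.658.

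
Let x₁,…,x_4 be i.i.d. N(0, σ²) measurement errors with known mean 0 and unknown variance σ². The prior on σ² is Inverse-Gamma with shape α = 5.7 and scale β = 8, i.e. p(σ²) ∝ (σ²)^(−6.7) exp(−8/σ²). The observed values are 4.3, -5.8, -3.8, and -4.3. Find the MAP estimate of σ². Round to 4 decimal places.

Sum of squared deviations about the known mean: SS = (4.3−0)² + (-5.8−0)² + (-3.8−0)² + (-4.3−0)² = 85.06.
The Normal likelihood contributes (σ²)^(−n/2) exp(−SS/(2σ²)), so the posterior is Inverse-Gamma(α + n/2, β + SS/2) = Inverse-Gamma(7.7, 50.53).
The mode of Inverse-Gamma(a, b) is b/(a+1) = 50.53/8.7 ≈ 5.8080.

σ̂²_MAP = 5.8080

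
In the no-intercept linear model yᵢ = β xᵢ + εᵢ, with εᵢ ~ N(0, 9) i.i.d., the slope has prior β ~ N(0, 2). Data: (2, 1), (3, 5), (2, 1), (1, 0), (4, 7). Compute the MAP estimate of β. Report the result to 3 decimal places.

log p(β | y) = −Σ(yᵢ − βxᵢ)²/(2·9) − β²/(2·2) + const.
Setting the derivative to zero: Σxᵢ(yᵢ − βxᵢ)/9 − β/2 = 0, so β = Σxᵢyᵢ / (Σxᵢ² + σ²/τ²).
Σxᵢyᵢ = 2·1 + 3·5 + 2·1 + 1·0 + 4·7 = 47; Σxᵢ² = 34; σ²/τ² = 4.5.
β̂_MAP = 47 / (34 + 4.5) = 47/38.5 ≈ 1.221.

β̂_MAP = 1.221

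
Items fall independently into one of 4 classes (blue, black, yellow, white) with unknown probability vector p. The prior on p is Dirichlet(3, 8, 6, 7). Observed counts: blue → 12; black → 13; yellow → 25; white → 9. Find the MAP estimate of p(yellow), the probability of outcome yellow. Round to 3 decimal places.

MAP estimate of p(yellow) = 0.380

The posterior is Dirichlet(αᵢ + nᵢ) = Dirichlet(15, 21, 31, 16).
For a Dirichlet(a₁,…,a_K) with all aᵢ > 1, the mode has j-th component (aⱼ − 1)/(Σaᵢ − K).
Here Σaᵢ = 83 and K = 4, so p(yellow) = (31 − 1)/(83 − 4) = 30/79 ≈ 0.380.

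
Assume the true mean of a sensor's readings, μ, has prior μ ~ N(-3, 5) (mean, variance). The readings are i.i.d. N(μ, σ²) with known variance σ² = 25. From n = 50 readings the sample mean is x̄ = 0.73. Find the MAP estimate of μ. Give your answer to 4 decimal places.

μ̂_MAP = 0.3909

n = 50, x̄ = 0.73.
For a Normal prior and Normal likelihood with known variance, the posterior is Normal; its mode equals its mean, the precision-weighted average.
Prior precision 1/σ₀² = 1/5 = 0.2; data precision n/σ² = 50/25 = 2.
μ̂ = (0.2·(-3) + 2·0.73) / (0.2 + 2) = 0.86/2.2 = 43/110 ≈ 0.3909.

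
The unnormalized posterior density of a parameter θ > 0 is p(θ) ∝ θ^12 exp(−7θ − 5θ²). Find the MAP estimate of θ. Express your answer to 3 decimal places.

θ̂_MAP = 0.800

ℓ'(θ) = 12/θ − 7 − 10θ. Setting this to zero and multiplying by θ: 10θ² + 7θ − 12 = 0.
θ = (−7 + √(7² + 4·10·12)) / (2·10) = (−7 + √529) / 20 = (−7 + 23)/20 = 4/5.
ℓ''(θ) = −12/θ² − 10 < 0, confirming a maximum.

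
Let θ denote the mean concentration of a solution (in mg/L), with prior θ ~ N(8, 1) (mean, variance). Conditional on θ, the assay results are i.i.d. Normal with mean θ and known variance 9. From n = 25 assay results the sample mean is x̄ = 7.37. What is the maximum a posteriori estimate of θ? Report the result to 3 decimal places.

θ̂_MAP = 7.537

n = 25, x̄ = 7.37.
For a Normal prior and Normal likelihood with known variance, the posterior is Normal; its mode equals its mean, the precision-weighted average.
Prior precision 1/σ₀² = 1/1 = 1; data precision n/σ² = 25/9.
θ̂ = (1·8 + (25/9)·7.37) / (1 + 25/9) = (1025/36)/(34/9) = 1025/136 ≈ 7.537.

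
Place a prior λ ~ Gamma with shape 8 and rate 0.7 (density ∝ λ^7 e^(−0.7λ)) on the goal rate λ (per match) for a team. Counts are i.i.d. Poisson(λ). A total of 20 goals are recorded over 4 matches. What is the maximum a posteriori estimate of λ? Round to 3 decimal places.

λ̂_MAP = 5.745

Σxᵢ = 20, n = 4.
Posterior ∝ λ^7e^(−0.7λ) · λ^20e^(−4λ) = λ^27e^(−4.7λ), i.e. Gamma(shape=28, rate=4.7).
The mode of a Gamma(a, b) with a ≥ 1 (shape–rate) is (a−1)/b = 27/4.7 ≈ 5.745.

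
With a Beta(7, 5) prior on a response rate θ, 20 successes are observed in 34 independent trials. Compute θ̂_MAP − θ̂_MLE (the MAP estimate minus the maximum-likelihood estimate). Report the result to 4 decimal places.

Posterior is Beta(27, 19); MAP = (27−1)/(46−2) = 26/44 ≈ 0.59091.
MLE ignores the prior: θ̂_MLE = k/n = 20/34 ≈ 0.58824.
Difference = 26/44 − 20/34 = 1/374 ≈ 0.0027.

MAP − MLE = 0.0027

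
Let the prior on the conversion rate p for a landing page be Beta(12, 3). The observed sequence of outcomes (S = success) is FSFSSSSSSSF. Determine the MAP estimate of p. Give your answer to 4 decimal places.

Prior: Beta(12, 3).
Data: 8 successes in 11 trials (from the sequence). The binomial likelihood contributes p^8(1−p)^3, so the posterior is Beta(12+8, 3+3) = Beta(20, 6).
For Beta(a, b) with a, b > 1 the mode is (a−1)/(a+b−2) = 19/24 ≈ 0.7917.

p̂_MAP = 0.7917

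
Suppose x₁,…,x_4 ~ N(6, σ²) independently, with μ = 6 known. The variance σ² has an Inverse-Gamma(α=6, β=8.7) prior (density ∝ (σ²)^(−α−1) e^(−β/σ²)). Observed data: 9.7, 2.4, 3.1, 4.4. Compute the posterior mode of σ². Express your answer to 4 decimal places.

Sum of squared deviations about the known mean: SS = (9.7−6)² + (2.4−6)² + (3.1−6)² + (4.4−6)² = 37.62.
The Normal likelihood contributes (σ²)^(−n/2) exp(−SS/(2σ²)), so the posterior is Inverse-Gamma(α + n/2, β + SS/2) = Inverse-Gamma(8, 27.51).
The mode of Inverse-Gamma(a, b) is b/(a+1) = 27.51/9 ≈ 3.0567.

σ̂²_MAP = 3.0567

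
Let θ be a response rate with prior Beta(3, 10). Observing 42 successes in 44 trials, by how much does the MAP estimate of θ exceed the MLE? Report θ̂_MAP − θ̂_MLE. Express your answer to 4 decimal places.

MAP − MLE = -0.1545

Posterior is Beta(45, 12); MAP = (45−1)/(57−2) = 44/55 ≈ 0.80000.
MLE ignores the prior: θ̂_MLE = k/n = 42/44 ≈ 0.95455.
Difference = 44/55 − 42/44 = -17/110 ≈ -0.1545.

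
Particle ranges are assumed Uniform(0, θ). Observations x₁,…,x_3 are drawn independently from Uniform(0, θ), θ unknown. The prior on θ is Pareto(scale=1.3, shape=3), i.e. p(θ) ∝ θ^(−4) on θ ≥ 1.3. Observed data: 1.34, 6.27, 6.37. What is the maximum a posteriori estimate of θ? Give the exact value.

The Uniform(0, θ) likelihood is θ^(−n) for θ ≥ max(xᵢ), zero otherwise. Here max(xᵢ) = 6.37.
Posterior ∝ θ^(−4) · θ^(−3) = θ^(−7) on θ ≥ max(1.3, 6.37) = 6.37.
This density is strictly decreasing in θ, so the posterior mode lies at the lower boundary of the support.

θ̂_MAP = 6.37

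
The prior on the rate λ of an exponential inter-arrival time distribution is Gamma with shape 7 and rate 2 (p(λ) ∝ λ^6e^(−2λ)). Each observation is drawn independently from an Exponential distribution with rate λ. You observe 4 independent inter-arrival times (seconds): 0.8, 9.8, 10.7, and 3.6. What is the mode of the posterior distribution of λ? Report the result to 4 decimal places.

The Exponential(rate=λ) likelihood is ∝ λ^n e^(−λΣtᵢ). Here n = 4 and Σtᵢ = 0.8 + 9.8 + 10.7 + 3.6 = 24.9.
Posterior ∝ λ^6e^(−2λ) · λ^4e^(−24.9λ) = λ^10e^(−26.9λ), i.e. Gamma(11, 26.9).
Mode = (a−1)/b = 10/26.9 ≈ 0.3717.

λ̂_MAP = 0.3717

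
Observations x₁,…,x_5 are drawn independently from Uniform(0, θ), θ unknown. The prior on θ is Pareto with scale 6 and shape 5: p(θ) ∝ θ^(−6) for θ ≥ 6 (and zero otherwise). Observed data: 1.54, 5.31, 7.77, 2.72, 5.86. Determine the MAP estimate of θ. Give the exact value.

The Uniform(0, θ) likelihood is θ^(−n) for θ ≥ max(xᵢ), zero otherwise. Here max(xᵢ) = 7.77.
Posterior ∝ θ^(−6) · θ^(−5) = θ^(−11) on θ ≥ max(6, 7.77) = 7.77.
This density is strictly decreasing in θ, so the posterior mode lies at the lower boundary of the support.

θ̂_MAP = 7.77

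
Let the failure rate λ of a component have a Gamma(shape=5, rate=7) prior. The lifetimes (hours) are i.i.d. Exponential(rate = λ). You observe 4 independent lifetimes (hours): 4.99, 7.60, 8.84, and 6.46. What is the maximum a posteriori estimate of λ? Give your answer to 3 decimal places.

The Exponential(rate=λ) likelihood is ∝ λ^n e^(−λΣtᵢ). Here n = 4 and Σtᵢ = 4.99 + 7.60 + 8.84 + 6.46 = 27.89.
Posterior ∝ λ^4e^(−7λ) · λ^4e^(−27.89λ) = λ^8e^(−34.89λ), i.e. Gamma(9, 34.89).
Mode = (a−1)/b = 8/34.89 ≈ 0.229.

λ̂_MAP = 0.229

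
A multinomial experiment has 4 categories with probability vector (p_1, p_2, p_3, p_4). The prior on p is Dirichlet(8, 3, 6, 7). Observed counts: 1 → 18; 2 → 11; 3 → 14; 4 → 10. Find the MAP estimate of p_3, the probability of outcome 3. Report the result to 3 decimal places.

MAP estimate: 0.260

The posterior is Dirichlet(αᵢ + nᵢ) = Dirichlet(26, 14, 20, 17).
For a Dirichlet(a₁,…,a_K) with all aᵢ > 1, the mode has j-th component (aⱼ − 1)/(Σaᵢ − K).
Here Σaᵢ = 77 and K = 4, so p_3 = (20 − 1)/(77 − 4) = 19/73 ≈ 0.260.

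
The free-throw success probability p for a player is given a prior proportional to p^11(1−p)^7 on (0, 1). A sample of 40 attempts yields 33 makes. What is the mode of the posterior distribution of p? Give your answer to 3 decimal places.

The prior density ∝ p^11(1−p)^7 is the kernel of Beta(12, 8).
Data: 33 successes in 40 trials. The binomial likelihood contributes p^33(1−p)^7, so the posterior is Beta(12+33, 8+7) = Beta(45, 15).
For Beta(a, b) with a, b > 1 the mode is (a−1)/(a+b−2) = 44/58 ≈ 0.759.

p̂_MAP = 0.759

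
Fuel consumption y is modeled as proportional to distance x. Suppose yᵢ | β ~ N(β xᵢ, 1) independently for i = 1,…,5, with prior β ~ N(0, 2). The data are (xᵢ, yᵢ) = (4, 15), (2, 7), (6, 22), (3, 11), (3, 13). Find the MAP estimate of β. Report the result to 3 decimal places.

β̂_MAP = 3.732

log p(β | y) = −Σ(yᵢ − βxᵢ)²/(2·1) − β²/(2·2) + const.
Setting the derivative to zero: Σxᵢ(yᵢ − βxᵢ)/1 − β/2 = 0, so β = Σxᵢyᵢ / (Σxᵢ² + σ²/τ²).
Σxᵢyᵢ = 4·15 + 2·7 + 6·22 + 3·11 + 3·13 = 278; Σxᵢ² = 74; σ²/τ² = 0.5.
β̂_MAP = 278 / (74 + 0.5) = 278/74.5 ≈ 3.732.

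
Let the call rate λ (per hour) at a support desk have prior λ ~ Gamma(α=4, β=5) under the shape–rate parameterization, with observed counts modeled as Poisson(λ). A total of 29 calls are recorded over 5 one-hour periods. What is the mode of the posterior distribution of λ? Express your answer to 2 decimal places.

λ̂_MAP = 3.20

Σxᵢ = 29, n = 5.
Posterior ∝ λ^3e^(−5λ) · λ^29e^(−5λ) = λ^32e^(−10λ), i.e. Gamma(shape=33, rate=10).
The mode of a Gamma(a, b) with a ≥ 1 (shape–rate) is (a−1)/b = 32/10 ≈ 3.20.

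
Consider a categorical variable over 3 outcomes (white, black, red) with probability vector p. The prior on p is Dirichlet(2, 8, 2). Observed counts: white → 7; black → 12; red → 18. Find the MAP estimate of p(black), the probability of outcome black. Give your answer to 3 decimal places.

MAP estimate of p(black) = 0.413

The posterior is Dirichlet(αᵢ + nᵢ) = Dirichlet(9, 20, 20).
For a Dirichlet(a₁,…,a_K) with all aᵢ > 1, the mode has j-th component (aⱼ − 1)/(Σaᵢ − K).
Here Σaᵢ = 49 and K = 3, so p(black) = (20 − 1)/(49 − 3) = 19/46 ≈ 0.413.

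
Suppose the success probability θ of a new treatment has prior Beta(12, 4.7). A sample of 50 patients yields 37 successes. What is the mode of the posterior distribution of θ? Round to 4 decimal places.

Prior: Beta(12, 4.7).
Data: 37 successes in 50 trials. The binomial likelihood contributes θ^37(1−θ)^13, so the posterior is Beta(12+37, 4.7+13) = Beta(49, 17.7).
For Beta(a, b) with a, b > 1 the mode is (a−1)/(a+b−2) = 48/64.7 ≈ 0.7419.

θ̂_MAP = 0.7419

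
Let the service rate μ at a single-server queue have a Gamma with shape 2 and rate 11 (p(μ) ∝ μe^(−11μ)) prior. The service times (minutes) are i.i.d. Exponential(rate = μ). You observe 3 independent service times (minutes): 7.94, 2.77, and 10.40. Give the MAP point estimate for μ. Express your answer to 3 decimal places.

μ̂_MAP = 0.125

The Exponential(rate=μ) likelihood is ∝ μ^n e^(−μΣtᵢ). Here n = 3 and Σtᵢ = 7.94 + 2.77 + 10.40 = 21.11.
Posterior ∝ μe^(−11μ) · μ^3e^(−21.11μ) = μ^4e^(−32.11μ), i.e. Gamma(5, 32.11).
Mode = (a−1)/b = 4/32.11 ≈ 0.125.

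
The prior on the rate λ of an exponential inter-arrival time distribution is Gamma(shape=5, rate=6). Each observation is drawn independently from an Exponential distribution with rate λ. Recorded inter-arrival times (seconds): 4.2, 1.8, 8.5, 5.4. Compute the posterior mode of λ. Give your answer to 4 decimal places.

The Exponential(rate=λ) likelihood is ∝ λ^n e^(−λΣtᵢ). Here n = 4 and Σtᵢ = 4.2 + 1.8 + 8.5 + 5.4 = 19.9.
Posterior ∝ λ^4e^(−6λ) · λ^4e^(−19.9λ) = λ^8e^(−25.9λ), i.e. Gamma(9, 25.9).
Mode = (a−1)/b = 8/25.9 ≈ 0.3089.

λ̂_MAP = 0.3089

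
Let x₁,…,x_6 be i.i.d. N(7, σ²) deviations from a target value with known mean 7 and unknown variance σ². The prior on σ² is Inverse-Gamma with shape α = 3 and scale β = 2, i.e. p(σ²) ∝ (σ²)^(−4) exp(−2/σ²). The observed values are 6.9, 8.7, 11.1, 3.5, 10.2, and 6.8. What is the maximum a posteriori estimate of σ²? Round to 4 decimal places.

σ̂²_MAP = 3.3029

Sum of squared deviations about the known mean: SS = (6.9−7)² + (8.7−7)² + (11.1−7)² + (3.5−7)² + (10.2−7)² + (6.8−7)² = 42.24.
The Normal likelihood contributes (σ²)^(−n/2) exp(−SS/(2σ²)), so the posterior is Inverse-Gamma(α + n/2, β + SS/2) = Inverse-Gamma(6, 23.12).
The mode of Inverse-Gamma(a, b) is b/(a+1) = 23.12/7 ≈ 3.3029.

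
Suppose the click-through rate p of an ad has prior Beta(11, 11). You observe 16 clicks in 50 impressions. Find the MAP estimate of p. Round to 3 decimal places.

Prior: Beta(11, 11).
Data: 16 successes in 50 trials. The binomial likelihood contributes p^16(1−p)^34, so the posterior is Beta(11+16, 11+34) = Beta(27, 45).
For Beta(a, b) with a, b > 1 the mode is (a−1)/(a+b−2) = 26/70 ≈ 0.371.

p̂_MAP = 0.371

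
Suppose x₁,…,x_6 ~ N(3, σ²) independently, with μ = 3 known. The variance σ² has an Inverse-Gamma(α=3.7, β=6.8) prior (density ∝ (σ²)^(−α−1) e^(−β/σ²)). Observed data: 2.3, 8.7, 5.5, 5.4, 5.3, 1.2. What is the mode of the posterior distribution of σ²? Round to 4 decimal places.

σ̂²_MAP = 4.3584

Sum of squared deviations about the known mean: SS = (2.3−3)² + (8.7−3)² + (5.5−3)² + (5.4−3)² + (5.3−3)² + (1.2−3)² = 53.52.
The Normal likelihood contributes (σ²)^(−n/2) exp(−SS/(2σ²)), so the posterior is Inverse-Gamma(α + n/2, β + SS/2) = Inverse-Gamma(6.7, 33.56).
The mode of Inverse-Gamma(a, b) is b/(a+1) = 33.56/7.7 ≈ 4.3584.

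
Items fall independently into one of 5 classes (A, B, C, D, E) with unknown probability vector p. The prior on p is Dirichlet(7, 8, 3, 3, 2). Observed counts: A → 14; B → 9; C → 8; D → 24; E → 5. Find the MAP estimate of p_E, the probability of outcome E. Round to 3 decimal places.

MAP estimate of p_E = 0.077

The posterior is Dirichlet(αᵢ + nᵢ) = Dirichlet(21, 17, 11, 27, 7).
For a Dirichlet(a₁,…,a_K) with all aᵢ > 1, the mode has j-th component (aⱼ − 1)/(Σaᵢ − K).
Here Σaᵢ = 83 and K = 5, so p_E = (7 − 1)/(83 − 5) = 6/78 ≈ 0.077.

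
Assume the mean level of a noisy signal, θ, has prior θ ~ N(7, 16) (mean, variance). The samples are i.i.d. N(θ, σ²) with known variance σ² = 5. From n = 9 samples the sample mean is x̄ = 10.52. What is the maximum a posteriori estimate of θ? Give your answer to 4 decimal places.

n = 9, x̄ = 10.52.
For a Normal prior and Normal likelihood with known variance, the posterior is Normal; its mode equals its mean, the precision-weighted average.
Prior precision 1/σ₀² = 1/16 = 0.0625; data precision n/σ² = 9/5 = 1.8.
θ̂ = (0.0625·7 + 1.8·10.52) / (0.0625 + 1.8) = 19.3735/1.8625 = 38747/3725 ≈ 10.4019.

θ̂_MAP = 10.4019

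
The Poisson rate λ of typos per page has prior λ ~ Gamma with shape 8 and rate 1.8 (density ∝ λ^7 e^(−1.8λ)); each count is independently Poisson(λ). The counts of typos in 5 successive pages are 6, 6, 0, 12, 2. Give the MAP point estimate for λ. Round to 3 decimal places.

λ̂_MAP = 4.853

Σxᵢ = 6+6+0+12+2 = 26, with n = 5.
Posterior ∝ λ^7e^(−1.8λ) · λ^26e^(−5λ) = λ^33e^(−6.8λ), i.e. Gamma(shape=34, rate=6.8).
The mode of a Gamma(a, b) with a ≥ 1 (shape–rate) is (a−1)/b = 33/6.8 ≈ 4.853.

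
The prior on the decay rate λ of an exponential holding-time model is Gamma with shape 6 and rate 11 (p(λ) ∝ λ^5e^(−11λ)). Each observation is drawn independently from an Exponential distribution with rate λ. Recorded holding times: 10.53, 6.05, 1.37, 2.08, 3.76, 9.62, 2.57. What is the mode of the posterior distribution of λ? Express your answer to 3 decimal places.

λ̂_MAP = 0.255

The Exponential(rate=λ) likelihood is ∝ λ^n e^(−λΣtᵢ). Here n = 7 and Σtᵢ = 10.53 + 6.05 + 1.37 + 2.08 + 3.76 + 9.62 + 2.57 = 35.98.
Posterior ∝ λ^5e^(−11λ) · λ^7e^(−35.98λ) = λ^12e^(−46.98λ), i.e. Gamma(13, 46.98).
Mode = (a−1)/b = 12/46.98 ≈ 0.255.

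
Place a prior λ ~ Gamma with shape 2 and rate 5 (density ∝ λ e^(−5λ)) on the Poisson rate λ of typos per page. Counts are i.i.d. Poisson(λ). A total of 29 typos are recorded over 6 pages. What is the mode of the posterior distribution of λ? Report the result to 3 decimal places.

Σxᵢ = 29, n = 6.
Posterior ∝ λe^(−5λ) · λ^29e^(−6λ) = λ^30e^(−11λ), i.e. Gamma(shape=31, rate=11).
The mode of a Gamma(a, b) with a ≥ 1 (shape–rate) is (a−1)/b = 30/11 ≈ 2.727.

λ̂_MAP = 2.727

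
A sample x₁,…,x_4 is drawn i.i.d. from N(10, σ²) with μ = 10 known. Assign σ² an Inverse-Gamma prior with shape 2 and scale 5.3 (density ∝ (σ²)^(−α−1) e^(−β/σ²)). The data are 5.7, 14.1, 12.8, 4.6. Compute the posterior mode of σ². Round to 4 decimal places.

Sum of squared deviations about the known mean: SS = (5.7−10)² + (14.1−10)² + (12.8−10)² + (4.6−10)² = 72.3.
The Normal likelihood contributes (σ²)^(−n/2) exp(−SS/(2σ²)), so the posterior is Inverse-Gamma(α + n/2, β + SS/2) = Inverse-Gamma(4, 41.45).
The mode of Inverse-Gamma(a, b) is b/(a+1) = 41.45/5 ≈ 8.2900.

σ̂²_MAP = 8.2900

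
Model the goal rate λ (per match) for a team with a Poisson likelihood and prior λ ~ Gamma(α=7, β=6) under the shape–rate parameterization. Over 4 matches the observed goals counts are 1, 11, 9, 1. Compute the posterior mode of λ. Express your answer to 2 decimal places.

λ̂_MAP = 2.80

Σxᵢ = 1+11+9+1 = 22, with n = 4.
Posterior ∝ λ^6e^(−6λ) · λ^22e^(−4λ) = λ^28e^(−10λ), i.e. Gamma(shape=29, rate=10).
The mode of a Gamma(a, b) with a ≥ 1 (shape–rate) is (a−1)/b = 28/10 ≈ 2.80.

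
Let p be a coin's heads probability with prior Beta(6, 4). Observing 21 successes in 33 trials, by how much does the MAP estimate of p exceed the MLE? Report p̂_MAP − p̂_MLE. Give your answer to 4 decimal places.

Posterior is Beta(27, 16); MAP = (27−1)/(43−2) = 26/41 ≈ 0.63415.
MLE ignores the prior: p̂_MLE = k/n = 21/33 ≈ 0.63636.
Difference = 26/41 − 21/33 = -1/451 ≈ -0.0022.

MAP − MLE = -0.0022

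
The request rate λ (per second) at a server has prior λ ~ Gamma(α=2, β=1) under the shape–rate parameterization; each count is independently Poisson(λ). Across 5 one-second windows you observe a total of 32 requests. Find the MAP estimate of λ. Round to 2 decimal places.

λ̂_MAP = 5.50

Σxᵢ = 32, n = 5.
Posterior ∝ λe^(−1λ) · λ^32e^(−5λ) = λ^33e^(−6λ), i.e. Gamma(shape=34, rate=6).
The mode of a Gamma(a, b) with a ≥ 1 (shape–rate) is (a−1)/b = 33/6 ≈ 5.50.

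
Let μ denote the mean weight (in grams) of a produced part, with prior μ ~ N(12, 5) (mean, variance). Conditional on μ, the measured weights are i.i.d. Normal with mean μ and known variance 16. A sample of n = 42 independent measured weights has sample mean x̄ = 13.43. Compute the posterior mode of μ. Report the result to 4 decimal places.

μ̂_MAP = 13.3288

n = 42, x̄ = 13.43.
For a Normal prior and Normal likelihood with known variance, the posterior is Normal; its mode equals its mean, the precision-weighted average.
Prior precision 1/σ₀² = 1/5 = 0.2; data precision n/σ² = 42/16 = 2.625.
μ̂ = (0.2·12 + 2.625·13.43) / (0.2 + 2.625) = 37.65375/2.825 = 30123/2260 ≈ 13.3288.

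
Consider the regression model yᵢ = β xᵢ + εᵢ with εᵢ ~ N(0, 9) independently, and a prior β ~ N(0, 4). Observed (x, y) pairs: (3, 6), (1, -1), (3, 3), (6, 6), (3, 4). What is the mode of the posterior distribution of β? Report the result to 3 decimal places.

β̂_MAP = 1.117

log p(β | y) = −Σ(yᵢ − βxᵢ)²/(2·9) − β²/(2·4) + const.
Setting the derivative to zero: Σxᵢ(yᵢ − βxᵢ)/9 − β/4 = 0, so β = Σxᵢyᵢ / (Σxᵢ² + σ²/τ²).
Σxᵢyᵢ = 3·6 + 1·(-1) + 3·3 + 6·6 + 3·4 = 74; Σxᵢ² = 64; σ²/τ² = 2.25.
β̂_MAP = 74 / (64 + 2.25) = 74/66.25 ≈ 1.117.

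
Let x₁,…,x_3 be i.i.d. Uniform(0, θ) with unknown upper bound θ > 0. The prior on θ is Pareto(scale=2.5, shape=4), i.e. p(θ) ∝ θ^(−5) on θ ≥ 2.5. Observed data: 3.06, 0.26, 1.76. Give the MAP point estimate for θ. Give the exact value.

θ̂_MAP = 3.06

The Uniform(0, θ) likelihood is θ^(−n) for θ ≥ max(xᵢ), zero otherwise. Here max(xᵢ) = 3.06.
Posterior ∝ θ^(−5) · θ^(−3) = θ^(−8) on θ ≥ max(2.5, 3.06) = 3.06.
This density is strictly decreasing in θ, so the posterior mode lies at the lower boundary of the support.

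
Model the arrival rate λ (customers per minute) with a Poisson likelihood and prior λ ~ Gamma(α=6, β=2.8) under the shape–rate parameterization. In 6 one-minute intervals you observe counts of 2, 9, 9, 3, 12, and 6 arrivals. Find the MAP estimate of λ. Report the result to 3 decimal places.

λ̂_MAP = 5.227

Σxᵢ = 2+9+9+3+12+6 = 41, with n = 6.
Posterior ∝ λ^5e^(−2.8λ) · λ^41e^(−6λ) = λ^46e^(−8.8λ), i.e. Gamma(shape=47, rate=8.8).
The mode of a Gamma(a, b) with a ≥ 1 (shape–rate) is (a−1)/b = 46/8.8 ≈ 5.227.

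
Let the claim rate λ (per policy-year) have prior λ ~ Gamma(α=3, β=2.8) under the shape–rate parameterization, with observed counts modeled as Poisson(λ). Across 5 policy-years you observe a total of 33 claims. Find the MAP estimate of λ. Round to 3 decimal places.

λ̂_MAP = 4.487

Σxᵢ = 33, n = 5.
Posterior ∝ λ^2e^(−2.8λ) · λ^33e^(−5λ) = λ^35e^(−7.8λ), i.e. Gamma(shape=36, rate=7.8).
The mode of a Gamma(a, b) with a ≥ 1 (shape–rate) is (a−1)/b = 35/7.8 ≈ 4.487.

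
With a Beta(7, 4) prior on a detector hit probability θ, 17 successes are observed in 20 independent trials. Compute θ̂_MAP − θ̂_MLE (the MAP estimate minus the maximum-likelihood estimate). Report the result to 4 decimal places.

MAP − MLE = -0.0569

Posterior is Beta(24, 7); MAP = (24−1)/(31−2) = 23/29 ≈ 0.79310.
MLE ignores the prior: θ̂_MLE = k/n = 17/20 ≈ 0.85000.
Difference = 23/29 − 17/20 = -33/580 ≈ -0.0569.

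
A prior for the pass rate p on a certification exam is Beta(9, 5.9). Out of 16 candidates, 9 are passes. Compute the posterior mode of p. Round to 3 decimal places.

Prior: Beta(9, 5.9).
Data: 9 successes in 16 trials. The binomial likelihood contributes p^9(1−p)^7, so the posterior is Beta(9+9, 5.9+7) = Beta(18, 12.9).
For Beta(a, b) with a, b > 1 the mode is (a−1)/(a+b−2) = 17/28.9 ≈ 0.588.

p̂_MAP = 0.588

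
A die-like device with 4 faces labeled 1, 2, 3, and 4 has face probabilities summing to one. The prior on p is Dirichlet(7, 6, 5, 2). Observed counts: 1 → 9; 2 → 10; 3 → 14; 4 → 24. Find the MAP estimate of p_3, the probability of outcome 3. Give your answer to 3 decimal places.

The posterior is Dirichlet(αᵢ + nᵢ) = Dirichlet(16, 16, 19, 26).
For a Dirichlet(a₁,…,a_K) with all aᵢ > 1, the mode has j-th component (aⱼ − 1)/(Σaᵢ − K).
Here Σaᵢ = 77 and K = 4, so p_3 = (19 − 1)/(77 − 4) = 18/73 ≈ 0.247.

MAP estimate: 0.247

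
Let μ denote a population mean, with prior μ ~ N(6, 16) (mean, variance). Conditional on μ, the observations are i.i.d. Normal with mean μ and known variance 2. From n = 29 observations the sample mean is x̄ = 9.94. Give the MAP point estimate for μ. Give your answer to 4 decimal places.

n = 29, x̄ = 9.94.
For a Normal prior and Normal likelihood with known variance, the posterior is Normal; its mode equals its mean, the precision-weighted average.
Prior precision 1/σ₀² = 1/16 = 0.0625; data precision n/σ² = 29/2 = 14.5.
μ̂ = (0.0625·6 + 14.5·9.94) / (0.0625 + 14.5) = 144.505/14.5625 = 57802/5825 ≈ 9.9231.

μ̂_MAP = 9.9231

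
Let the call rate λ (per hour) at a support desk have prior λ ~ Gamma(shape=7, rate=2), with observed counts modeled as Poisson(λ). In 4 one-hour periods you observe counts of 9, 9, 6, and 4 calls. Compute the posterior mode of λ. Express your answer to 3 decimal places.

λ̂_MAP = 5.667

Σxᵢ = 9+9+6+4 = 28, with n = 4.
Posterior ∝ λ^6e^(−2λ) · λ^28e^(−4λ) = λ^34e^(−6λ), i.e. Gamma(shape=35, rate=6).
The mode of a Gamma(a, b) with a ≥ 1 (shape–rate) is (a−1)/b = 34/6 ≈ 5.667.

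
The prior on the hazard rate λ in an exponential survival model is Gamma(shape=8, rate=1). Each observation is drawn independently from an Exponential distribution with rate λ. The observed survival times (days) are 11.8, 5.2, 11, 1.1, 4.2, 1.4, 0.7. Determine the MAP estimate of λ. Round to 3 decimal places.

λ̂_MAP = 0.385

The Exponential(rate=λ) likelihood is ∝ λ^n e^(−λΣtᵢ). Here n = 7 and Σtᵢ = 11.8 + 5.2 + 11 + 1.1 + 4.2 + 1.4 + 0.7 = 35.4.
Posterior ∝ λ^7e^(−1λ) · λ^7e^(−35.4λ) = λ^14e^(−36.4λ), i.e. Gamma(15, 36.4).
Mode = (a−1)/b = 14/36.4 ≈ 0.385.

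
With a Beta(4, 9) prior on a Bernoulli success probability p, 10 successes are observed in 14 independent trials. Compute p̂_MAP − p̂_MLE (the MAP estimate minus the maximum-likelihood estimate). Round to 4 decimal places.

MAP − MLE = -0.1943

Posterior is Beta(14, 13); MAP = (14−1)/(27−2) = 13/25 ≈ 0.52000.
MLE ignores the prior: p̂_MLE = k/n = 10/14 ≈ 0.71429.
Difference = 13/25 − 10/14 = -34/175 ≈ -0.1943.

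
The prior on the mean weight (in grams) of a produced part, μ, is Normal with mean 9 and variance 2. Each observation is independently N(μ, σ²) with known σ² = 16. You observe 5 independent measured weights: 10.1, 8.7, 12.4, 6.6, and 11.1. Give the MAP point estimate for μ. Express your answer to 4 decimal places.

μ̂_MAP = 9.3000

n = 5; x̄ = (10.1 + 8.7 + 12.4 + 6.6 + 11.1)/5 = 48.9/5 = 9.78.
For a Normal prior and Normal likelihood with known variance, the posterior is Normal; its mode equals its mean, the precision-weighted average.
Prior precision 1/σ₀² = 1/2 = 0.5; data precision n/σ² = 5/16 = 0.3125.
μ̂ = (0.5·9 + 0.3125·9.78) / (0.5 + 0.3125) = 7.55625/0.8125 = 9.3000.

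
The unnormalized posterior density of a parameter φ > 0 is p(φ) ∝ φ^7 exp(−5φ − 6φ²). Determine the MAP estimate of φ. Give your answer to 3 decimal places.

ℓ'(φ) = 7/φ − 5 − 12φ. Setting this to zero and multiplying by φ: 12φ² + 5φ − 7 = 0.
φ = (−5 + √(5² + 4·12·7)) / (2·12) = (−5 + √361) / 24 = (−5 + 19)/24 = 7/12.
ℓ''(φ) = −7/φ² − 12 < 0, confirming a maximum.

φ̂_MAP = 0.583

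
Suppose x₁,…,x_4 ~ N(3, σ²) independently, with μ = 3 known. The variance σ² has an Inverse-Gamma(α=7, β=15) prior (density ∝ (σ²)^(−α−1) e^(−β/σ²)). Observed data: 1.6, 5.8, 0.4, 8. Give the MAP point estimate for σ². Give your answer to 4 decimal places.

Sum of squared deviations about the known mean: SS = (1.6−3)² + (5.8−3)² + (0.4−3)² + (8−3)² = 41.56.
The Normal likelihood contributes (σ²)^(−n/2) exp(−SS/(2σ²)), so the posterior is Inverse-Gamma(α + n/2, β + SS/2) = Inverse-Gamma(9, 35.78).
The mode of Inverse-Gamma(a, b) is b/(a+1) = 35.78/10 ≈ 3.5780.

σ̂²_MAP = 3.5780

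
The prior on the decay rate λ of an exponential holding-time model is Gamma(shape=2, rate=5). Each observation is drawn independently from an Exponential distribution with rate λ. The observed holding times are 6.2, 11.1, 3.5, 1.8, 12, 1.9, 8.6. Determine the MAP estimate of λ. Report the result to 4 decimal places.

The Exponential(rate=λ) likelihood is ∝ λ^n e^(−λΣtᵢ). Here n = 7 and Σtᵢ = 6.2 + 11.1 + 3.5 + 1.8 + 12 + 1.9 + 8.6 = 45.1.
Posterior ∝ λe^(−5λ) · λ^7e^(−45.1λ) = λ^8e^(−50.1λ), i.e. Gamma(9, 50.1).
Mode = (a−1)/b = 8/50.1 ≈ 0.1597.

λ̂_MAP = 0.1597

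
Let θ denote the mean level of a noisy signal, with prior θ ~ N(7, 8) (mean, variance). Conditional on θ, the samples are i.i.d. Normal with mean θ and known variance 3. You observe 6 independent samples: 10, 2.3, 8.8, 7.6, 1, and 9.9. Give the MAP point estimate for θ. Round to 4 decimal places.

θ̂_MAP = 6.6235

n = 6; x̄ = (10 + 2.3 + 8.8 + 7.6 + 1 + 9.9)/6 = 39.6/6 = 6.6.
For a Normal prior and Normal likelihood with known variance, the posterior is Normal; its mode equals its mean, the precision-weighted average.
Prior precision 1/σ₀² = 1/8 = 0.125; data precision n/σ² = 6/3 = 2.
θ̂ = (0.125·7 + 2·6.6) / (0.125 + 2) = 14.075/2.125 = 563/85 ≈ 6.6235.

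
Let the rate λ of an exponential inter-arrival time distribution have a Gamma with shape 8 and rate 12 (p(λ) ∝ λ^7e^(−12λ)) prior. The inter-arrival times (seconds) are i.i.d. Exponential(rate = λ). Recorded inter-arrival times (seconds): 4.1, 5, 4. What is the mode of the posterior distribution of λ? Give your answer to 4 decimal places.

The Exponential(rate=λ) likelihood is ∝ λ^n e^(−λΣtᵢ). Here n = 3 and Σtᵢ = 4.1 + 5 + 4 = 13.1.
Posterior ∝ λ^7e^(−12λ) · λ^3e^(−13.1λ) = λ^10e^(−25.1λ), i.e. Gamma(11, 25.1).
Mode = (a−1)/b = 10/25.1 ≈ 0.3984.

λ̂_MAP = 0.3984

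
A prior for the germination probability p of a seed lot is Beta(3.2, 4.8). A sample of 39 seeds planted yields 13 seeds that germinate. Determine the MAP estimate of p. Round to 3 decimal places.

Prior: Beta(3.2, 4.8).
Data: 13 successes in 39 trials. The binomial likelihood contributes p^13(1−p)^26, so the posterior is Beta(3.2+13, 4.8+26) = Beta(16.2, 30.8).
For Beta(a, b) with a, b > 1 the mode is (a−1)/(a+b−2) = 15.2/45 ≈ 0.338.

p̂_MAP = 0.338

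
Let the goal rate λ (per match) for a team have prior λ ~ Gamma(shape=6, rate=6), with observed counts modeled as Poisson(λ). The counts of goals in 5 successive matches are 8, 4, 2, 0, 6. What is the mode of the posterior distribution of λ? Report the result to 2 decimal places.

λ̂_MAP = 2.27

Σxᵢ = 8+4+2+0+6 = 20, with n = 5.
Posterior ∝ λ^5e^(−6λ) · λ^20e^(−5λ) = λ^25e^(−11λ), i.e. Gamma(shape=26, rate=11).
The mode of a Gamma(a, b) with a ≥ 1 (shape–rate) is (a−1)/b = 25/11 ≈ 2.27.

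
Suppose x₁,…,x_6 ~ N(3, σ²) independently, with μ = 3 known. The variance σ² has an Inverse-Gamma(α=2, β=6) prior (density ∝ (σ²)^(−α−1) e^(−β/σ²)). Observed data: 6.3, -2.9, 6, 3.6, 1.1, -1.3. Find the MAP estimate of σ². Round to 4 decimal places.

Sum of squared deviations about the known mean: SS = (6.3−3)² + (-2.9−3)² + (6−3)² + (3.6−3)² + (1.1−3)² + (-1.3−3)² = 77.16.
The Normal likelihood contributes (σ²)^(−n/2) exp(−SS/(2σ²)), so the posterior is Inverse-Gamma(α + n/2, β + SS/2) = Inverse-Gamma(5, 44.58).
The mode of Inverse-Gamma(a, b) is b/(a+1) = 44.58/6 ≈ 7.4300.

σ̂²_MAP = 7.4300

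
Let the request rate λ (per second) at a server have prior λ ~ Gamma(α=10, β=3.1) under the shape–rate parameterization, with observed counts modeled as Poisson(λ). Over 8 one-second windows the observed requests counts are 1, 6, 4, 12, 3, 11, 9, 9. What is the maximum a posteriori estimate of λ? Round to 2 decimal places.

Σxᵢ = 1+6+4+12+3+11+9+9 = 55, with n = 8.
Posterior ∝ λ^9e^(−3.1λ) · λ^55e^(−8λ) = λ^64e^(−11.1λ), i.e. Gamma(shape=65, rate=11.1).
The mode of a Gamma(a, b) with a ≥ 1 (shape–rate) is (a−1)/b = 64/11.1 ≈ 5.77.

λ̂_MAP = 5.77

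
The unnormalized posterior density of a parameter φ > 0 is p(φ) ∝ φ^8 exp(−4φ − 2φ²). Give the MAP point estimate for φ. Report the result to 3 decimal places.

ℓ'(φ) = 8/φ − 4 − 4φ. Setting this to zero and multiplying by φ: 4φ² + 4φ − 8 = 0.
φ = (−4 + √(4² + 4·4·8)) / (2·4) = (−4 + √144) / 8 = (−4 + 12)/8 = 1.
ℓ''(φ) = −8/φ² − 4 < 0, confirming a maximum.

φ̂_MAP = 1.000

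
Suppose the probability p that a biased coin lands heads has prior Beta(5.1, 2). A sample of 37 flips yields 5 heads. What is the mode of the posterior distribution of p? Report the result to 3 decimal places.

Prior: Beta(5.1, 2).
Data: 5 successes in 37 trials. The binomial likelihood contributes p^5(1−p)^32, so the posterior is Beta(5.1+5, 2+32) = Beta(10.1, 34).
For Beta(a, b) with a, b > 1 the mode is (a−1)/(a+b−2) = 9.1/42.1 ≈ 0.216.

p̂_MAP = 0.216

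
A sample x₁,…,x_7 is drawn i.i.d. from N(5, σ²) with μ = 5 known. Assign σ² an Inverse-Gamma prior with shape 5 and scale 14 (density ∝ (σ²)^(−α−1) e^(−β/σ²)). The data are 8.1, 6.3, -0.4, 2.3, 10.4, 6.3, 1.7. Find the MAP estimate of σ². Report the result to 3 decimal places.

Sum of squared deviations about the known mean: SS = (8.1−5)² + (6.3−5)² + (-0.4−5)² + (2.3−5)² + (10.4−5)² + (6.3−5)² + (1.7−5)² = 89.49.
The Normal likelihood contributes (σ²)^(−n/2) exp(−SS/(2σ²)), so the posterior is Inverse-Gamma(α + n/2, β + SS/2) = Inverse-Gamma(8.5, 58.745).
The mode of Inverse-Gamma(a, b) is b/(a+1) = 58.745/9.5 ≈ 6.184.

σ̂²_MAP = 6.184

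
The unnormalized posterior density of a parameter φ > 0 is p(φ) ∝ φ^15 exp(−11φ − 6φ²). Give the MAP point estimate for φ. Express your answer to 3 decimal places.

φ̂_MAP = 0.750

ℓ'(φ) = 15/φ − 11 − 12φ. Setting this to zero and multiplying by φ: 12φ² + 11φ − 15 = 0.
φ = (−11 + √(11² + 4·12·15)) / (2·12) = (−11 + √841) / 24 = (−11 + 29)/24 = 3/4.
ℓ''(φ) = −15/φ² − 12 < 0, confirming a maximum.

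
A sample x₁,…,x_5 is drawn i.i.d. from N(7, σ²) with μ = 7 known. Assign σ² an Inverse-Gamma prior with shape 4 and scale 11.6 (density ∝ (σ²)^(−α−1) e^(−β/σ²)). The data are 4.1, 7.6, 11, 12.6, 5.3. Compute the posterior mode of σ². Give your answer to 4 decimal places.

Sum of squared deviations about the known mean: SS = (4.1−7)² + (7.6−7)² + (11−7)² + (12.6−7)² + (5.3−7)² = 59.02.
The Normal likelihood contributes (σ²)^(−n/2) exp(−SS/(2σ²)), so the posterior is Inverse-Gamma(α + n/2, β + SS/2) = Inverse-Gamma(6.5, 41.11).
The mode of Inverse-Gamma(a, b) is b/(a+1) = 41.11/7.5 ≈ 5.4813.

σ̂²_MAP = 5.4813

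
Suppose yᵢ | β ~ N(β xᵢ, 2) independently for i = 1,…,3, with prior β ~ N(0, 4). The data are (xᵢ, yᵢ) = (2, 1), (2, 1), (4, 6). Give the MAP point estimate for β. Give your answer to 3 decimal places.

β̂_MAP = 1.143

log p(β | y) = −Σ(yᵢ − βxᵢ)²/(2·2) − β²/(2·4) + const.
Setting the derivative to zero: Σxᵢ(yᵢ − βxᵢ)/2 − β/4 = 0, so β = Σxᵢyᵢ / (Σxᵢ² + σ²/τ²).
Σxᵢyᵢ = 2·1 + 2·1 + 4·6 = 28; Σxᵢ² = 24; σ²/τ² = 0.5.
β̂_MAP = 28 / (24 + 0.5) = 28/24.5 ≈ 1.143.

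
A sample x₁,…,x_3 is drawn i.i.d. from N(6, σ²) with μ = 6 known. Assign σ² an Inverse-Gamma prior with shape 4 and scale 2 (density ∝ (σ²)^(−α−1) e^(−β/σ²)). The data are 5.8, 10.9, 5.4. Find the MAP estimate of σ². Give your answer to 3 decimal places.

Sum of squared deviations about the known mean: SS = (5.8−6)² + (10.9−6)² + (5.4−6)² = 24.41.
The Normal likelihood contributes (σ²)^(−n/2) exp(−SS/(2σ²)), so the posterior is Inverse-Gamma(α + n/2, β + SS/2) = Inverse-Gamma(5.5, 14.205).
The mode of Inverse-Gamma(a, b) is b/(a+1) = 14.205/6.5 ≈ 2.185.

σ̂²_MAP = 2.185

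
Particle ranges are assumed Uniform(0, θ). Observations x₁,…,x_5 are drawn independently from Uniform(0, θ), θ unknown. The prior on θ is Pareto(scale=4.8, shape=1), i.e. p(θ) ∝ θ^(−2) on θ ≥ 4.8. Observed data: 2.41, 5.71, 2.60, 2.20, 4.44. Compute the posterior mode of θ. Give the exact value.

The Uniform(0, θ) likelihood is θ^(−n) for θ ≥ max(xᵢ), zero otherwise. Here max(xᵢ) = 5.71.
Posterior ∝ θ^(−2) · θ^(−5) = θ^(−7) on θ ≥ max(4.8, 5.71) = 5.71.
This density is strictly decreasing in θ, so the posterior mode lies at the lower boundary of the support.

θ̂_MAP = 5.71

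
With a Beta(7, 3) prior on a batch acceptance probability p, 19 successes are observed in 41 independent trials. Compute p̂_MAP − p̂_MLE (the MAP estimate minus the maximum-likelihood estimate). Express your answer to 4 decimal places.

Posterior is Beta(26, 25); MAP = (26−1)/(51−2) = 25/49 ≈ 0.51020.
MLE ignores the prior: p̂_MLE = k/n = 19/41 ≈ 0.46341.
Difference = 25/49 − 19/41 = 94/2009 ≈ 0.0468.

MAP − MLE = 0.0468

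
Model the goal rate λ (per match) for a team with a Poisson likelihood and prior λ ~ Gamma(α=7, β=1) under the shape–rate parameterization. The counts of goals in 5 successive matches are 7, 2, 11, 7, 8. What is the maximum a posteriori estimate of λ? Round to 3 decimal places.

Σxᵢ = 7+2+11+7+8 = 35, with n = 5.
Posterior ∝ λ^6e^(−1λ) · λ^35e^(−5λ) = λ^41e^(−6λ), i.e. Gamma(shape=42, rate=6).
The mode of a Gamma(a, b) with a ≥ 1 (shape–rate) is (a−1)/b = 41/6 ≈ 6.833.

λ̂_MAP = 6.833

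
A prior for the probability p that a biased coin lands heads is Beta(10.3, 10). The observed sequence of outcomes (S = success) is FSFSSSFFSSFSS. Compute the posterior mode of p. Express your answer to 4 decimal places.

Prior: Beta(10.3, 10).
Data: 8 successes in 13 trials (from the sequence). The binomial likelihood contributes p^8(1−p)^5, so the posterior is Beta(10.3+8, 10+5) = Beta(18.3, 15).
For Beta(a, b) with a, b > 1 the mode is (a−1)/(a+b−2) = 17.3/31.3 ≈ 0.5527.

p̂_MAP = 0.5527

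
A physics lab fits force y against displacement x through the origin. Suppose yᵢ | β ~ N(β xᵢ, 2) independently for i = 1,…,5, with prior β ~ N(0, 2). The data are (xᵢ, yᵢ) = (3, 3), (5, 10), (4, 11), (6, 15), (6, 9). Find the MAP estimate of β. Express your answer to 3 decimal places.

β̂_MAP = 2.008

log p(β | y) = −Σ(yᵢ − βxᵢ)²/(2·2) − β²/(2·2) + const.
Setting the derivative to zero: Σxᵢ(yᵢ − βxᵢ)/2 − β/2 = 0, so β = Σxᵢyᵢ / (Σxᵢ² + σ²/τ²).
Σxᵢyᵢ = 3·3 + 5·10 + 4·11 + 6·15 + 6·9 = 247; Σxᵢ² = 122; σ²/τ² = 1.
β̂_MAP = 247 / (122 + 1) = 247/123 ≈ 2.008.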